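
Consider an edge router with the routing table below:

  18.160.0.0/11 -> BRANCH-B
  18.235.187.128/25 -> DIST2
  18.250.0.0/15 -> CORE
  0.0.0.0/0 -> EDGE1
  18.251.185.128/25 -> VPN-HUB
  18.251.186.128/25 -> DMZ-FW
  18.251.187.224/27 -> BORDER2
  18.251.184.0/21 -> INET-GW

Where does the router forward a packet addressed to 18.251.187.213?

INET-GW

Routes whose prefix contains 18.251.187.213:
  0.0.0.0/0 (default, matches everything) -> EDGE1
  18.250.0.0/15 (18.250.0.0 - 18.251.255.255) -> CORE
  18.251.184.0/21 (18.251.184.0 - 18.251.191.255) -> INET-GW
More-specific entries that do NOT match:
  18.251.187.224/27 (18.251.187.224 - 18.251.187.255) does not contain 18.251.187.213
  18.235.187.128/25 (18.235.187.128 - 18.235.187.255) does not contain 18.251.187.213
  18.251.185.128/25 (18.251.185.128 - 18.251.185.255) does not contain 18.251.187.213
  18.251.186.128/25 (18.251.186.128 - 18.251.186.255) does not contain 18.251.187.213
Longest matching prefix is /21 -> next hop INET-GW.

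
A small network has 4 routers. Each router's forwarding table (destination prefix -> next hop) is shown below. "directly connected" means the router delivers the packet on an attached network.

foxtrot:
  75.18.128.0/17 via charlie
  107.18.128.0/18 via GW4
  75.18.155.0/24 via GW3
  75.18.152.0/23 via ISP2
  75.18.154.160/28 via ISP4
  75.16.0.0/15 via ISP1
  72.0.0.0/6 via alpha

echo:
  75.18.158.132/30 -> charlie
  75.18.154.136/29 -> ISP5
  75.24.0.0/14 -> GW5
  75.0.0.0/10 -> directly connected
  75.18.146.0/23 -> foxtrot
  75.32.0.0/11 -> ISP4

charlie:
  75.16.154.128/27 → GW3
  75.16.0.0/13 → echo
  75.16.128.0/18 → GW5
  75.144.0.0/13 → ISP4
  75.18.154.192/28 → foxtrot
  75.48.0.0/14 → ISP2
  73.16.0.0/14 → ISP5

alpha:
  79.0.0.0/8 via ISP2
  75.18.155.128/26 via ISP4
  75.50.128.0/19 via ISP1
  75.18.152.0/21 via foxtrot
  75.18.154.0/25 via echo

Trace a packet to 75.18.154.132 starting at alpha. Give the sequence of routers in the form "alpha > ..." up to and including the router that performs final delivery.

alpha > foxtrot > charlie > echo

At alpha: longest match for 75.18.154.132 is 75.18.152.0/21 -> foxtrot
At foxtrot: longest match for 75.18.154.132 is 75.18.128.0/17 -> charlie
At charlie: longest match for 75.18.154.132 is 75.16.0.0/13 -> echo
At echo: longest match for 75.18.154.132 is 75.0.0.0/10 -> directly connected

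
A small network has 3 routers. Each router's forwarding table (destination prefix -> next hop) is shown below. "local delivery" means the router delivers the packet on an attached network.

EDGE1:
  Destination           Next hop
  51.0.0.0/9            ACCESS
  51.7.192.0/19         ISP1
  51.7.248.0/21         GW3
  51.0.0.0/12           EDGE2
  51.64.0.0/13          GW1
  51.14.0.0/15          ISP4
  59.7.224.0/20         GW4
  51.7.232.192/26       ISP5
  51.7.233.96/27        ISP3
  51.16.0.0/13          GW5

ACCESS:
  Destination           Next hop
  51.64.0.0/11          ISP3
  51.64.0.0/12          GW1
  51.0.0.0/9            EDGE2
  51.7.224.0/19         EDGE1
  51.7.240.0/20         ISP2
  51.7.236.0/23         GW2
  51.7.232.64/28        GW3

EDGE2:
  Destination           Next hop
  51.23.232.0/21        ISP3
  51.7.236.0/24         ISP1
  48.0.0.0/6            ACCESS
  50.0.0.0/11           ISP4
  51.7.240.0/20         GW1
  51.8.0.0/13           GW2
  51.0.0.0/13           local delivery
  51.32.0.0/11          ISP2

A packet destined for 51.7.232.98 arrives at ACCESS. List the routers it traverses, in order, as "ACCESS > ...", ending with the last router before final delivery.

ACCESS > EDGE1 > EDGE2

At ACCESS: longest match for 51.7.232.98 is 51.7.224.0/19 -> EDGE1
At EDGE1: longest match for 51.7.232.98 is 51.0.0.0/12 -> EDGE2
At EDGE2: longest match for 51.7.232.98 is 51.0.0.0/13 -> local delivery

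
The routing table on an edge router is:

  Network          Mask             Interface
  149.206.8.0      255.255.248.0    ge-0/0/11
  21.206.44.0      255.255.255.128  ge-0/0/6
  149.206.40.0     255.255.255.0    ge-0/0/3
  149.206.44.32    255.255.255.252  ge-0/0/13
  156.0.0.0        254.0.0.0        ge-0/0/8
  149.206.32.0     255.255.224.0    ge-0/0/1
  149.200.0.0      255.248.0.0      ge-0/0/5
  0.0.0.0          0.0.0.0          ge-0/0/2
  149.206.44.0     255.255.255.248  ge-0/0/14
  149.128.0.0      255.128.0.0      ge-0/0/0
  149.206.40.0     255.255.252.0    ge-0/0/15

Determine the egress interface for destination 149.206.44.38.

Routes whose prefix contains 149.206.44.38:
  0.0.0.0/0 (default, matches everything) -> ge-0/0/2
  149.128.0.0/9 (149.128.0.0 - 149.255.255.255) -> ge-0/0/0
  149.200.0.0/13 (149.200.0.0 - 149.207.255.255) -> ge-0/0/5
  149.206.32.0/19 (149.206.32.0 - 149.206.63.255) -> ge-0/0/1
More-specific entries that do NOT match:
  149.206.44.32/30 (149.206.44.32 - 149.206.44.35) does not contain 149.206.44.38
  149.206.44.0/29 (149.206.44.0 - 149.206.44.7) does not contain 149.206.44.38
  21.206.44.0/25 (21.206.44.0 - 21.206.44.127) does not contain 149.206.44.38
  149.206.40.0/24 (149.206.40.0 - 149.206.40.255) does not contain 149.206.44.38
  149.206.40.0/22 (149.206.40.0 - 149.206.43.255) does not contain 149.206.44.38
  149.206.8.0/21 (149.206.8.0 - 149.206.15.255) does not contain 149.206.44.38
Longest matching prefix is /19 -> interface ge-0/0/1.

ge-0/0/1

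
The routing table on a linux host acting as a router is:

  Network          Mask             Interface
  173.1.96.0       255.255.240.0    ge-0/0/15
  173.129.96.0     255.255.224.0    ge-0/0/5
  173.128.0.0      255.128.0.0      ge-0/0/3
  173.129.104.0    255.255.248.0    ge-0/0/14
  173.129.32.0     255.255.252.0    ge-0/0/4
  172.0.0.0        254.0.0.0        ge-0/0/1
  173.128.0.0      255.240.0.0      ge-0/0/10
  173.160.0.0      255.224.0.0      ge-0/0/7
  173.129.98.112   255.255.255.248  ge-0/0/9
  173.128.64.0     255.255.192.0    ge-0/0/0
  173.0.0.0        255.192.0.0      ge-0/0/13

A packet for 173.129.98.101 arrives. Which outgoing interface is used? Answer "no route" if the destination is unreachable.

ge-0/0/5

Routes whose prefix contains 173.129.98.101:
  172.0.0.0/7 (172.0.0.0 - 173.255.255.255) -> ge-0/0/1
  173.128.0.0/9 (173.128.0.0 - 173.255.255.255) -> ge-0/0/3
  173.128.0.0/12 (173.128.0.0 - 173.143.255.255) -> ge-0/0/10
  173.129.96.0/19 (173.129.96.0 - 173.129.127.255) -> ge-0/0/5
More-specific entries that do NOT match:
  173.129.98.112/29 (173.129.98.112 - 173.129.98.119) does not contain 173.129.98.101
  173.129.32.0/22 (173.129.32.0 - 173.129.35.255) does not contain 173.129.98.101
  173.129.104.0/21 (173.129.104.0 - 173.129.111.255) does not contain 173.129.98.101
  173.1.96.0/20 (173.1.96.0 - 173.1.111.255) does not contain 173.129.98.101
Longest matching prefix is /19 -> interface ge-0/0/5.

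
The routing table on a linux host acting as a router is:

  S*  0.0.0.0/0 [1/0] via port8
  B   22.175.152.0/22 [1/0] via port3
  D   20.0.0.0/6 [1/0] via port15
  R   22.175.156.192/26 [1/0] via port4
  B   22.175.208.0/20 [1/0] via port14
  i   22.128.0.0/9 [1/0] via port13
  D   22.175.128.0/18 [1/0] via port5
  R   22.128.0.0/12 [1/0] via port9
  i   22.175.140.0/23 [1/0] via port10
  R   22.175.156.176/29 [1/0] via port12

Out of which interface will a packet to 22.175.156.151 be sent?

port5

Routes whose prefix contains 22.175.156.151:
  0.0.0.0/0 (default, matches everything) -> port8
  20.0.0.0/6 (20.0.0.0 - 23.255.255.255) -> port15
  22.128.0.0/9 (22.128.0.0 - 22.255.255.255) -> port13
  22.175.128.0/18 (22.175.128.0 - 22.175.191.255) -> port5
More-specific entries that do NOT match:
  22.175.156.176/29 (22.175.156.176 - 22.175.156.183) does not contain 22.175.156.151
  22.175.156.192/26 (22.175.156.192 - 22.175.156.255) does not contain 22.175.156.151
  22.175.140.0/23 (22.175.140.0 - 22.175.141.255) does not contain 22.175.156.151
  22.175.152.0/22 (22.175.152.0 - 22.175.155.255) does not contain 22.175.156.151
  22.175.208.0/20 (22.175.208.0 - 22.175.223.255) does not contain 22.175.156.151
Longest matching prefix is /18 -> interface port5.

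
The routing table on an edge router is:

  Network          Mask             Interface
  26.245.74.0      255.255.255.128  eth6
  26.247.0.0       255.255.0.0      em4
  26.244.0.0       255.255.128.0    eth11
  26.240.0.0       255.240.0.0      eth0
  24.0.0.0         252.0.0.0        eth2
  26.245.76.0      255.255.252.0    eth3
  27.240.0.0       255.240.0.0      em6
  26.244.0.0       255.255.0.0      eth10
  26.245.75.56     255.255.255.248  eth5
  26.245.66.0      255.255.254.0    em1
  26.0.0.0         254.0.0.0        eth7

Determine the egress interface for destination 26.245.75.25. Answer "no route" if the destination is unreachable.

eth0

Routes whose prefix contains 26.245.75.25:
  24.0.0.0/6 (24.0.0.0 - 27.255.255.255) -> eth2
  26.0.0.0/7 (26.0.0.0 - 27.255.255.255) -> eth7
  26.240.0.0/12 (26.240.0.0 - 26.255.255.255) -> eth0
More-specific entries that do NOT match:
  26.245.75.56/29 (26.245.75.56 - 26.245.75.63) does not contain 26.245.75.25
  26.245.74.0/25 (26.245.74.0 - 26.245.74.127) does not contain 26.245.75.25
  26.245.66.0/23 (26.245.66.0 - 26.245.67.255) does not contain 26.245.75.25
  26.245.76.0/22 (26.245.76.0 - 26.245.79.255) does not contain 26.245.75.25
  26.244.0.0/17 (26.244.0.0 - 26.244.127.255) does not contain 26.245.75.25
  26.247.0.0/16 (26.247.0.0 - 26.247.255.255) does not contain 26.245.75.25
  26.244.0.0/16 (26.244.0.0 - 26.244.255.255) does not contain 26.245.75.25
Longest matching prefix is /12 -> interface eth0.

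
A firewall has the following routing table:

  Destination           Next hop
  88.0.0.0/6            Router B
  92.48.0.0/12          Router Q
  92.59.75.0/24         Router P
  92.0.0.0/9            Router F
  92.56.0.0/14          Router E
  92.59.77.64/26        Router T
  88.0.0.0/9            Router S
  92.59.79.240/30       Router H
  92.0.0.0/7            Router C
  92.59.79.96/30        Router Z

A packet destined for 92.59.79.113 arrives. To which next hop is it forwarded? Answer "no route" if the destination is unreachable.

Router E

Routes whose prefix contains 92.59.79.113:
  92.0.0.0/7 (92.0.0.0 - 93.255.255.255) -> Router C
  92.0.0.0/9 (92.0.0.0 - 92.127.255.255) -> Router F
  92.48.0.0/12 (92.48.0.0 - 92.63.255.255) -> Router Q
  92.56.0.0/14 (92.56.0.0 - 92.59.255.255) -> Router E
More-specific entries that do NOT match:
  92.59.79.240/30 (92.59.79.240 - 92.59.79.243) does not contain 92.59.79.113
  92.59.79.96/30 (92.59.79.96 - 92.59.79.99) does not contain 92.59.79.113
  92.59.77.64/26 (92.59.77.64 - 92.59.77.127) does not contain 92.59.79.113
  92.59.75.0/24 (92.59.75.0 - 92.59.75.255) does not contain 92.59.79.113
Longest matching prefix is /14 -> next hop Router E.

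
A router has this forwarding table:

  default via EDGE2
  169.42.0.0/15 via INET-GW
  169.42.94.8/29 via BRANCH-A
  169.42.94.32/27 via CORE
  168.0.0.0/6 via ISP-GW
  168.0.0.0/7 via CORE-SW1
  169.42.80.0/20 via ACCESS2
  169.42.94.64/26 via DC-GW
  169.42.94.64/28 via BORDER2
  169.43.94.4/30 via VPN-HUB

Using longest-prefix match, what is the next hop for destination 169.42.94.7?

ACCESS2

Routes whose prefix contains 169.42.94.7:
  0.0.0.0/0 (default, matches everything) -> EDGE2
  168.0.0.0/6 (168.0.0.0 - 171.255.255.255) -> ISP-GW
  168.0.0.0/7 (168.0.0.0 - 169.255.255.255) -> CORE-SW1
  169.42.0.0/15 (169.42.0.0 - 169.43.255.255) -> INET-GW
  169.42.80.0/20 (169.42.80.0 - 169.42.95.255) -> ACCESS2
More-specific entries that do NOT match:
  169.43.94.4/30 (169.43.94.4 - 169.43.94.7) does not contain 169.42.94.7
  169.42.94.8/29 (169.42.94.8 - 169.42.94.15) does not contain 169.42.94.7
  169.42.94.64/28 (169.42.94.64 - 169.42.94.79) does not contain 169.42.94.7
  169.42.94.32/27 (169.42.94.32 - 169.42.94.63) does not contain 169.42.94.7
  169.42.94.64/26 (169.42.94.64 - 169.42.94.127) does not contain 169.42.94.7
Longest matching prefix is /20 -> next hop ACCESS2.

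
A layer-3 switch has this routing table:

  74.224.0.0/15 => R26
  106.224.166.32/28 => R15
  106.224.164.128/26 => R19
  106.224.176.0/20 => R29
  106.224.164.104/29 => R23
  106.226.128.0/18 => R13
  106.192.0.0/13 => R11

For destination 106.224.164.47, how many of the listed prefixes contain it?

0

No listed prefix contains 106.224.164.47.
Total matching entries: 0.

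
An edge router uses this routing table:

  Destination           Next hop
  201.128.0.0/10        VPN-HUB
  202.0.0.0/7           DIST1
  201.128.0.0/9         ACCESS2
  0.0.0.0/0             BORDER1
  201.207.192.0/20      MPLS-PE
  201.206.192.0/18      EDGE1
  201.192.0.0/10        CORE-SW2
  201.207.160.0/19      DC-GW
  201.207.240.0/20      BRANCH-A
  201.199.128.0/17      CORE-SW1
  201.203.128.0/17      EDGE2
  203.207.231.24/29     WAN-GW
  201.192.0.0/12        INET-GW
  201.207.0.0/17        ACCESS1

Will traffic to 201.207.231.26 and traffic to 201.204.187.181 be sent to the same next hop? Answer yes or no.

201.207.231.26: longest match 201.192.0.0/12 -> INET-GW
201.204.187.181: longest match 201.192.0.0/12 -> INET-GW

yes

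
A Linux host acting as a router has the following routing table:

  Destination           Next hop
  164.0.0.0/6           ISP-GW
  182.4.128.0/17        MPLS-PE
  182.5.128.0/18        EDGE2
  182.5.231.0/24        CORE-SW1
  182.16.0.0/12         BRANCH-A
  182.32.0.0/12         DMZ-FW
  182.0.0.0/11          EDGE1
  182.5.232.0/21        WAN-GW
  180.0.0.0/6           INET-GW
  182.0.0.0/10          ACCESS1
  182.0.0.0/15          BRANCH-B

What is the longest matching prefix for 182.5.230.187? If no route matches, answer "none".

Entries matching 182.5.230.187:
  180.0.0.0/6 (180.0.0.0 - 183.255.255.255)
  182.0.0.0/10 (182.0.0.0 - 182.63.255.255)
  182.0.0.0/11 (182.0.0.0 - 182.31.255.255)
Most specific is 182.0.0.0/11.

182.0.0.0/11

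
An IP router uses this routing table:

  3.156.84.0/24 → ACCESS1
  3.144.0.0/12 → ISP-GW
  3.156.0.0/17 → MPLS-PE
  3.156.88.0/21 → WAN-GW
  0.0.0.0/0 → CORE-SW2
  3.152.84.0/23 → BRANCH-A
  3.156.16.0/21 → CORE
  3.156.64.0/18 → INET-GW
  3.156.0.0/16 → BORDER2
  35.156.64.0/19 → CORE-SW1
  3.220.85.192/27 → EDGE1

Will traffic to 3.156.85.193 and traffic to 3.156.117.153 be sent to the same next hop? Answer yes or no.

yes

3.156.85.193: longest match 3.156.64.0/18 -> INET-GW
3.156.117.153: longest match 3.156.64.0/18 -> INET-GW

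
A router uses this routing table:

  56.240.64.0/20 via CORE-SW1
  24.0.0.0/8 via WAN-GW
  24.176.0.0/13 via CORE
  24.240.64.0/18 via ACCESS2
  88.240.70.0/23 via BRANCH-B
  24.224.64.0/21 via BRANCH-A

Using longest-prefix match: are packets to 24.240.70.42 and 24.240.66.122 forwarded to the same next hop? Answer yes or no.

yes

24.240.70.42: longest match 24.240.64.0/18 -> ACCESS2
24.240.66.122: longest match 24.240.64.0/18 -> ACCESS2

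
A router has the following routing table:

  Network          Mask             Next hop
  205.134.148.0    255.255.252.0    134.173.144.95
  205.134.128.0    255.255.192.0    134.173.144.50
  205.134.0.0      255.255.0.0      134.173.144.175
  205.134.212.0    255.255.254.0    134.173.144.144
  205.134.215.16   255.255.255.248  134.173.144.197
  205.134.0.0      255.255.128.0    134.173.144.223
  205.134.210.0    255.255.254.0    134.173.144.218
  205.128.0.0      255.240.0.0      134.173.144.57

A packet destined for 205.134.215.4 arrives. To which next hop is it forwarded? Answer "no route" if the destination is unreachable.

Routes whose prefix contains 205.134.215.4:
  205.128.0.0/12 (205.128.0.0 - 205.143.255.255) -> 134.173.144.57
  205.134.0.0/16 (205.134.0.0 - 205.134.255.255) -> 134.173.144.175
More-specific entries that do NOT match:
  205.134.215.16/29 (205.134.215.16 - 205.134.215.23) does not contain 205.134.215.4
  205.134.212.0/23 (205.134.212.0 - 205.134.213.255) does not contain 205.134.215.4
  205.134.210.0/23 (205.134.210.0 - 205.134.211.255) does not contain 205.134.215.4
  205.134.148.0/22 (205.134.148.0 - 205.134.151.255) does not contain 205.134.215.4
  205.134.128.0/18 (205.134.128.0 - 205.134.191.255) does not contain 205.134.215.4
  205.134.0.0/17 (205.134.0.0 - 205.134.127.255) does not contain 205.134.215.4
Longest matching prefix is /16 -> next hop 134.173.144.175.

134.173.144.175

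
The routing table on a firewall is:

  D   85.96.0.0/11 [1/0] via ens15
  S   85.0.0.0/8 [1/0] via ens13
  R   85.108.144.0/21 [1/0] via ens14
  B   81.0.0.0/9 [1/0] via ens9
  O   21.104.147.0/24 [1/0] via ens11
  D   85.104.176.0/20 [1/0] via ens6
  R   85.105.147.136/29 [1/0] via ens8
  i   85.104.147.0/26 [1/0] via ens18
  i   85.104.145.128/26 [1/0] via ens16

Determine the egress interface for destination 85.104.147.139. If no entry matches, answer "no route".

Routes whose prefix contains 85.104.147.139:
  85.0.0.0/8 (85.0.0.0 - 85.255.255.255) -> ens13
  85.96.0.0/11 (85.96.0.0 - 85.127.255.255) -> ens15
More-specific entries that do NOT match:
  85.105.147.136/29 (85.105.147.136 - 85.105.147.143) does not contain 85.104.147.139
  85.104.147.0/26 (85.104.147.0 - 85.104.147.63) does not contain 85.104.147.139
  85.104.145.128/26 (85.104.145.128 - 85.104.145.191) does not contain 85.104.147.139
  21.104.147.0/24 (21.104.147.0 - 21.104.147.255) does not contain 85.104.147.139
  85.108.144.0/21 (85.108.144.0 - 85.108.151.255) does not contain 85.104.147.139
  85.104.176.0/20 (85.104.176.0 - 85.104.191.255) does not contain 85.104.147.139
Longest matching prefix is /11 -> interface ens15.

ens15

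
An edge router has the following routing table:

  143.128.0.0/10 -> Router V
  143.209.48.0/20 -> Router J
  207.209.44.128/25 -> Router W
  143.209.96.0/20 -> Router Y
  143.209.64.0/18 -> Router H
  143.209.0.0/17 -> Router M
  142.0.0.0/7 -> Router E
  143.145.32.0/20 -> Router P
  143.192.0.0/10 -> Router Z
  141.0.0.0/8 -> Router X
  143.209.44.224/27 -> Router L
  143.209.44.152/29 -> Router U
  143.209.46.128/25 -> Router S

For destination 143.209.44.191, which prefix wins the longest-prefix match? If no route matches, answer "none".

Entries matching 143.209.44.191:
  142.0.0.0/7 (142.0.0.0 - 143.255.255.255)
  143.192.0.0/10 (143.192.0.0 - 143.255.255.255)
  143.209.0.0/17 (143.209.0.0 - 143.209.127.255)
Most specific is 143.209.0.0/17.

143.209.0.0/17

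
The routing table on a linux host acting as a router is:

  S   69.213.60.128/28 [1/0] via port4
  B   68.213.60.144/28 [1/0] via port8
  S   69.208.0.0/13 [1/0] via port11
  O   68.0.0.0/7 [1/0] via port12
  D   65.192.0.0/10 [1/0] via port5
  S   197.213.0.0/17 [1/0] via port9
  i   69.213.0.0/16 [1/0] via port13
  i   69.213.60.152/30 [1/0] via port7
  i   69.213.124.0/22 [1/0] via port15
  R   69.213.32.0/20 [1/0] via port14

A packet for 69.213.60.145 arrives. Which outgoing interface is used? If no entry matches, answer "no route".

port13

Routes whose prefix contains 69.213.60.145:
  68.0.0.0/7 (68.0.0.0 - 69.255.255.255) -> port12
  69.208.0.0/13 (69.208.0.0 - 69.215.255.255) -> port11
  69.213.0.0/16 (69.213.0.0 - 69.213.255.255) -> port13
More-specific entries that do NOT match:
  69.213.60.152/30 (69.213.60.152 - 69.213.60.155) does not contain 69.213.60.145
  69.213.60.128/28 (69.213.60.128 - 69.213.60.143) does not contain 69.213.60.145
  68.213.60.144/28 (68.213.60.144 - 68.213.60.159) does not contain 69.213.60.145
  69.213.124.0/22 (69.213.124.0 - 69.213.127.255) does not contain 69.213.60.145
  69.213.32.0/20 (69.213.32.0 - 69.213.47.255) does not contain 69.213.60.145
  197.213.0.0/17 (197.213.0.0 - 197.213.127.255) does not contain 69.213.60.145
Longest matching prefix is /16 -> interface port13.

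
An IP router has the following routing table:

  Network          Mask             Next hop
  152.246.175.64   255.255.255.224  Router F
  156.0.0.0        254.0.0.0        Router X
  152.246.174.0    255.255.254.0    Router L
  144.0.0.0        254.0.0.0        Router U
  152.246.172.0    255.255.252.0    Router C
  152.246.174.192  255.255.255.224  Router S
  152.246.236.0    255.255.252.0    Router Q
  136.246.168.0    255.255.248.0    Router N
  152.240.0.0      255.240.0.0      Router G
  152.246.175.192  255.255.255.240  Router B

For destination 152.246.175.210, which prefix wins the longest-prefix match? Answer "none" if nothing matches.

Entries matching 152.246.175.210:
  152.240.0.0/12 (152.240.0.0 - 152.255.255.255)
  152.246.172.0/22 (152.246.172.0 - 152.246.175.255)
  152.246.174.0/23 (152.246.174.0 - 152.246.175.255)
Most specific is 152.246.174.0/23.

152.246.174.0/23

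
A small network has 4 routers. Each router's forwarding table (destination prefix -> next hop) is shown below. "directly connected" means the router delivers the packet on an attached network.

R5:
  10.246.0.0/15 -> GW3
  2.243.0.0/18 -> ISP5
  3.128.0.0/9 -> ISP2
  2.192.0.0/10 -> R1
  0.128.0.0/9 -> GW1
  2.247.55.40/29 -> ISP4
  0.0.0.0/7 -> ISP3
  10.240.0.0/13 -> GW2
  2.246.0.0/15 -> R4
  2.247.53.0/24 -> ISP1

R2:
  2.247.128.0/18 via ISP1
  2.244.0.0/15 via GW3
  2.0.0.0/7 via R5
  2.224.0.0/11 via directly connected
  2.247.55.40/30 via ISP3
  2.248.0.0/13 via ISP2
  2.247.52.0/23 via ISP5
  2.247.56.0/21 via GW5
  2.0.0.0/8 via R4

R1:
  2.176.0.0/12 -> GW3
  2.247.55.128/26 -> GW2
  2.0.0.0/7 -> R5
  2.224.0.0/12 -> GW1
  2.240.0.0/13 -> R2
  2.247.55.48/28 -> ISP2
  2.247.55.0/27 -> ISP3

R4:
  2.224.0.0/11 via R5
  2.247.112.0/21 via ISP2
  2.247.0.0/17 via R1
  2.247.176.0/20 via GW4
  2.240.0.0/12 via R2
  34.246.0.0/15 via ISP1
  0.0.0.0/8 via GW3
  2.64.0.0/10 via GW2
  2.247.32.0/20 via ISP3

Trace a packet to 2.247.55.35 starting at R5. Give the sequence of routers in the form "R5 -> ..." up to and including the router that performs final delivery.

At R5: longest match for 2.247.55.35 is 2.246.0.0/15 -> R4
At R4: longest match for 2.247.55.35 is 2.247.0.0/17 -> R1
At R1: longest match for 2.247.55.35 is 2.240.0.0/13 -> R2
At R2: longest match for 2.247.55.35 is 2.224.0.0/11 -> directly connected

R5 -> R4 -> R1 -> R2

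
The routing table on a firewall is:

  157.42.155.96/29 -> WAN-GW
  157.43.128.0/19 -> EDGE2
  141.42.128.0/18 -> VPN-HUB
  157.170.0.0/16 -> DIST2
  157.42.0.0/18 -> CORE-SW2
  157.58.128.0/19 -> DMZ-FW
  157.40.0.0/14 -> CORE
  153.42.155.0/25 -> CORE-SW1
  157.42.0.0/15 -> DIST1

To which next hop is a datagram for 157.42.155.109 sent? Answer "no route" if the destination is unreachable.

Routes whose prefix contains 157.42.155.109:
  157.40.0.0/14 (157.40.0.0 - 157.43.255.255) -> CORE
  157.42.0.0/15 (157.42.0.0 - 157.43.255.255) -> DIST1
More-specific entries that do NOT match:
  157.42.155.96/29 (157.42.155.96 - 157.42.155.103) does not contain 157.42.155.109
  153.42.155.0/25 (153.42.155.0 - 153.42.155.127) does not contain 157.42.155.109
  157.43.128.0/19 (157.43.128.0 - 157.43.159.255) does not contain 157.42.155.109
  157.58.128.0/19 (157.58.128.0 - 157.58.159.255) does not contain 157.42.155.109
  141.42.128.0/18 (141.42.128.0 - 141.42.191.255) does not contain 157.42.155.109
  157.42.0.0/18 (157.42.0.0 - 157.42.63.255) does not contain 157.42.155.109
  157.170.0.0/16 (157.170.0.0 - 157.170.255.255) does not contain 157.42.155.109
Longest matching prefix is /15 -> next hop DIST1.

DIST1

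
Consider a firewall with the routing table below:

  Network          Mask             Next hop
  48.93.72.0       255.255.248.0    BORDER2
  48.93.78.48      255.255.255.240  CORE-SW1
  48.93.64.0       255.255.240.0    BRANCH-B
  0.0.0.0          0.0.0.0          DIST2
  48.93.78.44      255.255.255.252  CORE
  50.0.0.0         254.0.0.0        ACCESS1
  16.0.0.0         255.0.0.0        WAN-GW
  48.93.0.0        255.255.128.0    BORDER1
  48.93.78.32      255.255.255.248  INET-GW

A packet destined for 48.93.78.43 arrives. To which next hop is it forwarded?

Routes whose prefix contains 48.93.78.43:
  0.0.0.0/0 (default, matches everything) -> DIST2
  48.93.0.0/17 (48.93.0.0 - 48.93.127.255) -> BORDER1
  48.93.64.0/20 (48.93.64.0 - 48.93.79.255) -> BRANCH-B
  48.93.72.0/21 (48.93.72.0 - 48.93.79.255) -> BORDER2
More-specific entries that do NOT match:
  48.93.78.44/30 (48.93.78.44 - 48.93.78.47) does not contain 48.93.78.43
  48.93.78.32/29 (48.93.78.32 - 48.93.78.39) does not contain 48.93.78.43
  48.93.78.48/28 (48.93.78.48 - 48.93.78.63) does not contain 48.93.78.43
Longest matching prefix is /21 -> next hop BORDER2.

BORDER2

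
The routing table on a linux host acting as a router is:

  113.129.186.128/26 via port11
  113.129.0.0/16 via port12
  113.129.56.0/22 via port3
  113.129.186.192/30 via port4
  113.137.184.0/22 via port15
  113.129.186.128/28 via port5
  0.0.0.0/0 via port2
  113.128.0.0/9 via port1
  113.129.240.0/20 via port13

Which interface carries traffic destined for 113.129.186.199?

Routes whose prefix contains 113.129.186.199:
  0.0.0.0/0 (default, matches everything) -> port2
  113.128.0.0/9 (113.128.0.0 - 113.255.255.255) -> port1
  113.129.0.0/16 (113.129.0.0 - 113.129.255.255) -> port12
More-specific entries that do NOT match:
  113.129.186.192/30 (113.129.186.192 - 113.129.186.195) does not contain 113.129.186.199
  113.129.186.128/28 (113.129.186.128 - 113.129.186.143) does not contain 113.129.186.199
  113.129.186.128/26 (113.129.186.128 - 113.129.186.191) does not contain 113.129.186.199
  113.129.56.0/22 (113.129.56.0 - 113.129.59.255) does not contain 113.129.186.199
  113.137.184.0/22 (113.137.184.0 - 113.137.187.255) does not contain 113.129.186.199
  113.129.240.0/20 (113.129.240.0 - 113.129.255.255) does not contain 113.129.186.199
Longest matching prefix is /16 -> interface port12.

port12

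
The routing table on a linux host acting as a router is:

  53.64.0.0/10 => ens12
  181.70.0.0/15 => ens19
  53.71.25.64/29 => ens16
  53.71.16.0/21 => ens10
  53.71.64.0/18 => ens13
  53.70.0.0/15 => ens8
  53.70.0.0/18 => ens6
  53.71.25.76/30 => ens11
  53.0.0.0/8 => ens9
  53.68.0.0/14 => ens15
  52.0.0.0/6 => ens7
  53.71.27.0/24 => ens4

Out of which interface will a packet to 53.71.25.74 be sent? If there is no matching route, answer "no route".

ens8

Routes whose prefix contains 53.71.25.74:
  52.0.0.0/6 (52.0.0.0 - 55.255.255.255) -> ens7
  53.0.0.0/8 (53.0.0.0 - 53.255.255.255) -> ens9
  53.64.0.0/10 (53.64.0.0 - 53.127.255.255) -> ens12
  53.68.0.0/14 (53.68.0.0 - 53.71.255.255) -> ens15
  53.70.0.0/15 (53.70.0.0 - 53.71.255.255) -> ens8
More-specific entries that do NOT match:
  53.71.25.76/30 (53.71.25.76 - 53.71.25.79) does not contain 53.71.25.74
  53.71.25.64/29 (53.71.25.64 - 53.71.25.71) does not contain 53.71.25.74
  53.71.27.0/24 (53.71.27.0 - 53.71.27.255) does not contain 53.71.25.74
  53.71.16.0/21 (53.71.16.0 - 53.71.23.255) does not contain 53.71.25.74
  53.71.64.0/18 (53.71.64.0 - 53.71.127.255) does not contain 53.71.25.74
  53.70.0.0/18 (53.70.0.0 - 53.70.63.255) does not contain 53.71.25.74
Longest matching prefix is /15 -> interface ens8.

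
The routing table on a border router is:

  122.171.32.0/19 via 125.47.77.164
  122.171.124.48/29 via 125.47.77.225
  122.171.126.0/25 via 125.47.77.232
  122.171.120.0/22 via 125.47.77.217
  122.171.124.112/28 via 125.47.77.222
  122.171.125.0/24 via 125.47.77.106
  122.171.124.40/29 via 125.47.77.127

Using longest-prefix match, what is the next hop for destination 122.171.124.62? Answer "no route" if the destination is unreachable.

No entry's prefix contains 122.171.124.62; there is no default route.

no route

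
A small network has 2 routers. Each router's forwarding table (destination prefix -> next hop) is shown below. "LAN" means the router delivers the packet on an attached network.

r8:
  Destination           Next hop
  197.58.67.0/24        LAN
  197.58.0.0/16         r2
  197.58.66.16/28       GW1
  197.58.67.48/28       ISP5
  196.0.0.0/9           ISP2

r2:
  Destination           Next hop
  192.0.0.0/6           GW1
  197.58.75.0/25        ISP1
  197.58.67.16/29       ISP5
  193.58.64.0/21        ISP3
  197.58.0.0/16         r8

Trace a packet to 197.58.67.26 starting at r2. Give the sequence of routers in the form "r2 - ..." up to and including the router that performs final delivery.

At r2: longest match for 197.58.67.26 is 197.58.0.0/16 -> r8
At r8: longest match for 197.58.67.26 is 197.58.67.0/24 -> LAN

r2 - r8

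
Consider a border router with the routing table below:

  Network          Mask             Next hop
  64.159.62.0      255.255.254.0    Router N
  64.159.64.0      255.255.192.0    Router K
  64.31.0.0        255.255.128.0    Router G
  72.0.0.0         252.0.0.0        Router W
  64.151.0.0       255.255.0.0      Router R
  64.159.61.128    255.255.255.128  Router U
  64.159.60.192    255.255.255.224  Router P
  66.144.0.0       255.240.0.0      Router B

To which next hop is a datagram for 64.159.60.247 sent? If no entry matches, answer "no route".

No entry's prefix contains 64.159.60.247; there is no default route.

no route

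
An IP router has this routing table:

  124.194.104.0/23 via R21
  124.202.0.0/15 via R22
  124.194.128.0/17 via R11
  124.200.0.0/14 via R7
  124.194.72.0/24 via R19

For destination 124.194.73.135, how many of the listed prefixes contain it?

No listed prefix contains 124.194.73.135.
Total matching entries: 0.

0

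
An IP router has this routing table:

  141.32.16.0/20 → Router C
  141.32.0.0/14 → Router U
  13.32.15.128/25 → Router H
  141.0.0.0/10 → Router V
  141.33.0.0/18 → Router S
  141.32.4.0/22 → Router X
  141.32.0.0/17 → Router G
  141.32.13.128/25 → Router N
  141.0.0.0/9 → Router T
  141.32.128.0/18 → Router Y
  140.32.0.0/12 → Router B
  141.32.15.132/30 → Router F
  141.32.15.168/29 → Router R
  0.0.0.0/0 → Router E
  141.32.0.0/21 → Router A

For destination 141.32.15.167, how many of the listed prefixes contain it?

Prefixes containing 141.32.15.167:
  0.0.0.0/0 (default, matches everything)
  141.0.0.0/9 (141.0.0.0 - 141.127.255.255)
  141.0.0.0/10 (141.0.0.0 - 141.63.255.255)
  141.32.0.0/14 (141.32.0.0 - 141.35.255.255)
  141.32.0.0/17 (141.32.0.0 - 141.32.127.255)
Total matching entries: 5.

5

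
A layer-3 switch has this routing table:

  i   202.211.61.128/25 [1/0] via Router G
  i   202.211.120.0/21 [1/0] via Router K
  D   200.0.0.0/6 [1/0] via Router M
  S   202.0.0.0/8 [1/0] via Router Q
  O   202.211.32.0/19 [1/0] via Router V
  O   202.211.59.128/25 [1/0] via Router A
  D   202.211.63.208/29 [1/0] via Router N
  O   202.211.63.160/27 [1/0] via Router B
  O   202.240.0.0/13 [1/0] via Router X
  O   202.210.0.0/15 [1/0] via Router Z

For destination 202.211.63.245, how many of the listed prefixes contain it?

Prefixes containing 202.211.63.245:
  200.0.0.0/6 (200.0.0.0 - 203.255.255.255)
  202.0.0.0/8 (202.0.0.0 - 202.255.255.255)
  202.210.0.0/15 (202.210.0.0 - 202.211.255.255)
  202.211.32.0/19 (202.211.32.0 - 202.211.63.255)
Total matching entries: 4.

4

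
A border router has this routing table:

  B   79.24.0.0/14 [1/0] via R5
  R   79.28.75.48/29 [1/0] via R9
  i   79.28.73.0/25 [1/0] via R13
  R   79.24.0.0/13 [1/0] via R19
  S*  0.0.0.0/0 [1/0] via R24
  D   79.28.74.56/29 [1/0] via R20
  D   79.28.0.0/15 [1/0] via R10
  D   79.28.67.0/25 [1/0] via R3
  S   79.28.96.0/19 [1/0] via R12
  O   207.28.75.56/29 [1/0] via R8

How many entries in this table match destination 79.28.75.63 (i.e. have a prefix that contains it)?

Prefixes containing 79.28.75.63:
  0.0.0.0/0 (default, matches everything)
  79.24.0.0/13 (79.24.0.0 - 79.31.255.255)
  79.28.0.0/15 (79.28.0.0 - 79.29.255.255)
Total matching entries: 3.

3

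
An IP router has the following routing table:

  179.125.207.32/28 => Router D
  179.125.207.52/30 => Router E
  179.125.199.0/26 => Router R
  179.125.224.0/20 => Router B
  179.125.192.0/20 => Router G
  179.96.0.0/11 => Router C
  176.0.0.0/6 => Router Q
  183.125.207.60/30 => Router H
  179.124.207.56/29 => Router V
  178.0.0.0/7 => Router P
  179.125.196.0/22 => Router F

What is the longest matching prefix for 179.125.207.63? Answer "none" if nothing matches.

179.125.192.0/20

Entries matching 179.125.207.63:
  176.0.0.0/6 (176.0.0.0 - 179.255.255.255)
  178.0.0.0/7 (178.0.0.0 - 179.255.255.255)
  179.96.0.0/11 (179.96.0.0 - 179.127.255.255)
  179.125.192.0/20 (179.125.192.0 - 179.125.207.255)
Most specific is 179.125.192.0/20.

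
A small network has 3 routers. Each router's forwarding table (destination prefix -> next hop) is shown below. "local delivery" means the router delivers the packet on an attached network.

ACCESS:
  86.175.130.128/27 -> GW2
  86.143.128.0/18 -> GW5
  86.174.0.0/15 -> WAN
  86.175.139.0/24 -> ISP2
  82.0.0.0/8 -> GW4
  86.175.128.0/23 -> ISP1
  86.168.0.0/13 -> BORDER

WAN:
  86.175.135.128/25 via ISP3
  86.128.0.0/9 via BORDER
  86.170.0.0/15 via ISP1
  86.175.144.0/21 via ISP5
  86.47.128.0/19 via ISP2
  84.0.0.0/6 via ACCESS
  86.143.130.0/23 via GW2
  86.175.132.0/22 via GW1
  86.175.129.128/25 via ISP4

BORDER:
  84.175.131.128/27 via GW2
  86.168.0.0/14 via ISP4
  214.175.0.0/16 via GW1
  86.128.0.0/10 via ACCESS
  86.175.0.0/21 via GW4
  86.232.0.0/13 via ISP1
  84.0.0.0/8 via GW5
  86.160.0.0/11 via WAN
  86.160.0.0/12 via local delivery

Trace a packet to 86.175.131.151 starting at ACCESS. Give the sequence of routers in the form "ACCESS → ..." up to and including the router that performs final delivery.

ACCESS → WAN → BORDER

At ACCESS: longest match for 86.175.131.151 is 86.174.0.0/15 -> WAN
At WAN: longest match for 86.175.131.151 is 86.128.0.0/9 -> BORDER
At BORDER: longest match for 86.175.131.151 is 86.160.0.0/12 -> local delivery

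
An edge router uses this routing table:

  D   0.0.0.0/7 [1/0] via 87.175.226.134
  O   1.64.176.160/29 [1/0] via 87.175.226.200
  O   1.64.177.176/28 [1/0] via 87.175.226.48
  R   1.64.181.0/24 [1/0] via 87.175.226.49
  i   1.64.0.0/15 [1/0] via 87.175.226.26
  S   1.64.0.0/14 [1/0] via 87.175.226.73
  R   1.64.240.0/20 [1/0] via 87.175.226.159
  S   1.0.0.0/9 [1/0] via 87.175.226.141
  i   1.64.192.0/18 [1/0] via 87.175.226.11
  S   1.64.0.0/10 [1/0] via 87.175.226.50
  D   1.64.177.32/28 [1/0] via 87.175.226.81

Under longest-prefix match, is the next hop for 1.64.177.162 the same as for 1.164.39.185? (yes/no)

no

1.64.177.162: longest match 1.64.0.0/15 -> 87.175.226.26
1.164.39.185: longest match 0.0.0.0/7 -> 87.175.226.134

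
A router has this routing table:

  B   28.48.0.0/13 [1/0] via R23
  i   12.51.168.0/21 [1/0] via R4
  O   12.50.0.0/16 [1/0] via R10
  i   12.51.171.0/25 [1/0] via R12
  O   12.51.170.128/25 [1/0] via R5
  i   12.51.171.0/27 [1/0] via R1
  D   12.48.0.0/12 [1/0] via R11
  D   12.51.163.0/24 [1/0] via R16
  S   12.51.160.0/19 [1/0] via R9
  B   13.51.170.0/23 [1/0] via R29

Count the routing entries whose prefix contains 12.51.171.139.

3

Prefixes containing 12.51.171.139:
  12.48.0.0/12 (12.48.0.0 - 12.63.255.255)
  12.51.160.0/19 (12.51.160.0 - 12.51.191.255)
  12.51.168.0/21 (12.51.168.0 - 12.51.175.255)
Total matching entries: 3.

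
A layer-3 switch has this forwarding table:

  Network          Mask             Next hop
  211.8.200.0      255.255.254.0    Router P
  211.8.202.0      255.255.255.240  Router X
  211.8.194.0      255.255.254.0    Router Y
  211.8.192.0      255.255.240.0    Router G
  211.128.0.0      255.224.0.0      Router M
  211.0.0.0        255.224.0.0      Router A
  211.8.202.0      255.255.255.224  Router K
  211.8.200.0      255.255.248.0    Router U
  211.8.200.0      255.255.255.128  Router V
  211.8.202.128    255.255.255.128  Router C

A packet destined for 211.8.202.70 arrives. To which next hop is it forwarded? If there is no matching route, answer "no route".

Router U

Routes whose prefix contains 211.8.202.70:
  211.0.0.0/11 (211.0.0.0 - 211.31.255.255) -> Router A
  211.8.192.0/20 (211.8.192.0 - 211.8.207.255) -> Router G
  211.8.200.0/21 (211.8.200.0 - 211.8.207.255) -> Router U
More-specific entries that do NOT match:
  211.8.202.0/28 (211.8.202.0 - 211.8.202.15) does not contain 211.8.202.70
  211.8.202.0/27 (211.8.202.0 - 211.8.202.31) does not contain 211.8.202.70
  211.8.200.0/25 (211.8.200.0 - 211.8.200.127) does not contain 211.8.202.70
  211.8.202.128/25 (211.8.202.128 - 211.8.202.255) does not contain 211.8.202.70
  211.8.200.0/23 (211.8.200.0 - 211.8.201.255) does not contain 211.8.202.70
  211.8.194.0/23 (211.8.194.0 - 211.8.195.255) does not contain 211.8.202.70
Longest matching prefix is /21 -> next hop Router U.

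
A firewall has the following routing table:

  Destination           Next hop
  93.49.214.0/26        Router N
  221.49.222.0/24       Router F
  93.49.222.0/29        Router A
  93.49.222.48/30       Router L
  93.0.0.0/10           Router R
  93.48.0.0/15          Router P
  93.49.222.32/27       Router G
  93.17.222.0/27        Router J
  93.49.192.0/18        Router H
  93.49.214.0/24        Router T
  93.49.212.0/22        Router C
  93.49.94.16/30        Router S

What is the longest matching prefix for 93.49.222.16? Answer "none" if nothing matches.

93.49.192.0/18

Entries matching 93.49.222.16:
  93.0.0.0/10 (93.0.0.0 - 93.63.255.255)
  93.48.0.0/15 (93.48.0.0 - 93.49.255.255)
  93.49.192.0/18 (93.49.192.0 - 93.49.255.255)
Most specific is 93.49.192.0/18.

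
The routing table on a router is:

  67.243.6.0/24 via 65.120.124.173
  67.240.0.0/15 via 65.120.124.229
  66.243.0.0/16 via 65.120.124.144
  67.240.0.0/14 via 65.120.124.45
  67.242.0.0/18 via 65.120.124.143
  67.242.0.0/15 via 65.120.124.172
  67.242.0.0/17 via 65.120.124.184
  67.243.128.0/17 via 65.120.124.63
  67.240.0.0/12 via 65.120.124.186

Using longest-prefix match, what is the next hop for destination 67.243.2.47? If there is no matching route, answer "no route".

65.120.124.172

Routes whose prefix contains 67.243.2.47:
  67.240.0.0/12 (67.240.0.0 - 67.255.255.255) -> 65.120.124.186
  67.240.0.0/14 (67.240.0.0 - 67.243.255.255) -> 65.120.124.45
  67.242.0.0/15 (67.242.0.0 - 67.243.255.255) -> 65.120.124.172
More-specific entries that do NOT match:
  67.243.6.0/24 (67.243.6.0 - 67.243.6.255) does not contain 67.243.2.47
  67.242.0.0/18 (67.242.0.0 - 67.242.63.255) does not contain 67.243.2.47
  67.242.0.0/17 (67.242.0.0 - 67.242.127.255) does not contain 67.243.2.47
  67.243.128.0/17 (67.243.128.0 - 67.243.255.255) does not contain 67.243.2.47
  66.243.0.0/16 (66.243.0.0 - 66.243.255.255) does not contain 67.243.2.47
Longest matching prefix is /15 -> next hop 65.120.124.172.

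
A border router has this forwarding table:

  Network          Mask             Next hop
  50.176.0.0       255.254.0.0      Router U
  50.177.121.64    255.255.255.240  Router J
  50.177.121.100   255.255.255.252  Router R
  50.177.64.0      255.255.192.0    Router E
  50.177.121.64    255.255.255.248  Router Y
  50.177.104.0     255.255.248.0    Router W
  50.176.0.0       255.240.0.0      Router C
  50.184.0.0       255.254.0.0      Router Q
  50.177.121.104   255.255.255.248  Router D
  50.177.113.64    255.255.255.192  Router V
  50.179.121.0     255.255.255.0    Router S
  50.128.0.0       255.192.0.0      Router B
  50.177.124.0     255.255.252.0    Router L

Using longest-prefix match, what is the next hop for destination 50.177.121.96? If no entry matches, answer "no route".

Routes whose prefix contains 50.177.121.96:
  50.128.0.0/10 (50.128.0.0 - 50.191.255.255) -> Router B
  50.176.0.0/12 (50.176.0.0 - 50.191.255.255) -> Router C
  50.176.0.0/15 (50.176.0.0 - 50.177.255.255) -> Router U
  50.177.64.0/18 (50.177.64.0 - 50.177.127.255) -> Router E
More-specific entries that do NOT match:
  50.177.121.100/30 (50.177.121.100 - 50.177.121.103) does not contain 50.177.121.96
  50.177.121.64/29 (50.177.121.64 - 50.177.121.71) does not contain 50.177.121.96
  50.177.121.104/29 (50.177.121.104 - 50.177.121.111) does not contain 50.177.121.96
  50.177.121.64/28 (50.177.121.64 - 50.177.121.79) does not contain 50.177.121.96
  50.177.113.64/26 (50.177.113.64 - 50.177.113.127) does not contain 50.177.121.96
  50.179.121.0/24 (50.179.121.0 - 50.179.121.255) does not contain 50.177.121.96
  50.177.124.0/22 (50.177.124.0 - 50.177.127.255) does not contain 50.177.121.96
  50.177.104.0/21 (50.177.104.0 - 50.177.111.255) does not contain 50.177.121.96
Longest matching prefix is /18 -> next hop Router E.

Router E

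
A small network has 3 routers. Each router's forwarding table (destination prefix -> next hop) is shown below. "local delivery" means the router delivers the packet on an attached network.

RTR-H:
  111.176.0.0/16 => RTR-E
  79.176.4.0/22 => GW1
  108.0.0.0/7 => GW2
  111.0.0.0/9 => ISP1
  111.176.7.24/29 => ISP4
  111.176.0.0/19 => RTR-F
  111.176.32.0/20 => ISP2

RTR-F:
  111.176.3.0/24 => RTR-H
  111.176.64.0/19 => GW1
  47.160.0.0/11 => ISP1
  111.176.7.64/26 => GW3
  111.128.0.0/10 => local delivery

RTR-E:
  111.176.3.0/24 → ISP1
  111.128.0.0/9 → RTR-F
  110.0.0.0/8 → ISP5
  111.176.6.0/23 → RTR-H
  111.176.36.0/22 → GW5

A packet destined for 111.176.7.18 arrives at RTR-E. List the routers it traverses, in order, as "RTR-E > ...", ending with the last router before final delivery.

At RTR-E: longest match for 111.176.7.18 is 111.176.6.0/23 -> RTR-H
At RTR-H: longest match for 111.176.7.18 is 111.176.0.0/19 -> RTR-F
At RTR-F: longest match for 111.176.7.18 is 111.128.0.0/10 -> local delivery

RTR-E > RTR-H > RTR-F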